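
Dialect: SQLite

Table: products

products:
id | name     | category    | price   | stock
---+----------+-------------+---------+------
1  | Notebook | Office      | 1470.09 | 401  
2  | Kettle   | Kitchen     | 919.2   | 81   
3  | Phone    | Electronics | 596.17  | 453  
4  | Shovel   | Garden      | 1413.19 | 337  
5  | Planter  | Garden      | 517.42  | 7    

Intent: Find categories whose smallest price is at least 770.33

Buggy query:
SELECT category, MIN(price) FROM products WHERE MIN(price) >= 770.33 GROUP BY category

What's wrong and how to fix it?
Bug: MIN() in WHERE is a misuse of aggregate

Fix: Use HAVING for the per-group MIN condition

Corrected query:
SELECT category, MIN(price) FROM products GROUP BY category HAVING MIN(price) >= 770.33

Result:
category | MIN(price)
---------+-----------
Kitchen  | 919.2     
Office   | 1470.09   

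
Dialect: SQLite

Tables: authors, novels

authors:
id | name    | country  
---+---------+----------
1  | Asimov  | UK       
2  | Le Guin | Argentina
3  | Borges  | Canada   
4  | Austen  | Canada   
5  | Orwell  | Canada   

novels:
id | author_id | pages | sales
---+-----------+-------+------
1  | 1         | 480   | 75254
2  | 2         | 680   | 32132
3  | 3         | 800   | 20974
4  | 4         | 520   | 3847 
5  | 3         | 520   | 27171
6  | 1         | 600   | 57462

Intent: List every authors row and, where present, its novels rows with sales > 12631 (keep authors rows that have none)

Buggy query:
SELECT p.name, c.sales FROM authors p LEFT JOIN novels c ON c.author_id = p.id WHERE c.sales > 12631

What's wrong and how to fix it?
Bug: A WHERE condition on the right-hand table after LEFT JOIN drops unmatched parents

Fix: Put 'c.sales > 12631' in the JOIN's ON clause instead of WHERE

Corrected query:
SELECT p.name, c.sales FROM authors p LEFT JOIN novels c ON c.author_id = p.id AND c.sales > 12631

Result:
name    | sales
--------+------
Asimov  | 57462
Asimov  | 75254
Le Guin | 32132
Borges  | 20974
Borges  | 27171
Austen  | NULL 
Orwell  | NULL 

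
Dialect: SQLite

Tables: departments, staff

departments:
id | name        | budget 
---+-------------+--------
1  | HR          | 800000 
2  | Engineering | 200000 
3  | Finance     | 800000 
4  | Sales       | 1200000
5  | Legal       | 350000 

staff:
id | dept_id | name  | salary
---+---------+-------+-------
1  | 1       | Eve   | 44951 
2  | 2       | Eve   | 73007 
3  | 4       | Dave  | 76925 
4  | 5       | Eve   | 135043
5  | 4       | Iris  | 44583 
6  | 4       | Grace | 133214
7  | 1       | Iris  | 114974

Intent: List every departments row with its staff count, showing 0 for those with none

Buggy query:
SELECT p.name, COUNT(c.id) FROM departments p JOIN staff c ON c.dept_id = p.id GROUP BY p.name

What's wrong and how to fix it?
Bug: INNER JOIN drops departments rows that have no matching staff rows

Fix: Use LEFT JOIN so parents without children still appear (COUNT(c.id) gives 0)

Corrected query:
SELECT p.name, COUNT(c.id) FROM departments p LEFT JOIN staff c ON c.dept_id = p.id GROUP BY p.name

Result:
name        | COUNT(c.id)
------------+------------
Engineering | 1          
Finance     | 0          
HR          | 2          
Legal       | 1          
Sales       | 3          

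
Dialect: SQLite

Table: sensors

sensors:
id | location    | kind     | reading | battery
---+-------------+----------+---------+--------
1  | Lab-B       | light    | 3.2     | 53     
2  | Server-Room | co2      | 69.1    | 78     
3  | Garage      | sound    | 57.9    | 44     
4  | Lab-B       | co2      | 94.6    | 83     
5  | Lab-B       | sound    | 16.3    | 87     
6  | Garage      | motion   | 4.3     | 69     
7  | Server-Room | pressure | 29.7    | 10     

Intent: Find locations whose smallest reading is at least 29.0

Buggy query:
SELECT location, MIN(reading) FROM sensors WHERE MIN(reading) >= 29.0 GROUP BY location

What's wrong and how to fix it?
Bug: Aggregates like MIN are computed per group after WHERE runs

Fix: Replace WHERE with HAVING after the GROUP BY

Corrected query:
SELECT location, MIN(reading) FROM sensors GROUP BY location HAVING MIN(reading) >= 29.0

Result:
location    | MIN(reading)
------------+-------------
Server-Room | 29.7        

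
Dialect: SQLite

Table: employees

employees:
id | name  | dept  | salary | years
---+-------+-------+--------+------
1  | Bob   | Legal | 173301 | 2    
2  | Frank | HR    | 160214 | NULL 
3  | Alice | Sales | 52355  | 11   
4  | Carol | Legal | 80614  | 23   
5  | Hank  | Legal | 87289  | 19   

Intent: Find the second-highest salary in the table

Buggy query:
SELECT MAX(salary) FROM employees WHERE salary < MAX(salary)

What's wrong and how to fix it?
Bug: The inner MAX is an aggregate inside WHERE, which is not allowed

Fix: Compute the overall MAX in a subquery, then take MAX of rows below it

Corrected query:
SELECT MAX(salary) FROM employees WHERE salary < (SELECT MAX(salary) FROM employees)

Result:
MAX(salary)
-----------
160214     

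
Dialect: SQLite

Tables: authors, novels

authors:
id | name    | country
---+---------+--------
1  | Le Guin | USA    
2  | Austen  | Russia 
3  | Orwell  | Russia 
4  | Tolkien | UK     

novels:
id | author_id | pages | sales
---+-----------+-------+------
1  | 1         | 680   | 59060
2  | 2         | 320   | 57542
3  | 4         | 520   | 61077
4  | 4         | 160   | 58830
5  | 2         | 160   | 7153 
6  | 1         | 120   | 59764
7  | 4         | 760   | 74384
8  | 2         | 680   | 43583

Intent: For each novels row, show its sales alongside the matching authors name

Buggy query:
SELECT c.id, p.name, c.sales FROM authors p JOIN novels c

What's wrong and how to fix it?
Bug: Missing join condition: each novels row is matched to all authors rows instead of just its own

Fix: Add ON c.author_id = p.id to the JOIN

Corrected query:
SELECT c.id, p.name, c.sales FROM authors p JOIN novels c ON c.author_id = p.id

Result:
id | name    | sales
---+---------+------
1  | Le Guin | 59060
2  | Austen  | 57542
3  | Tolkien | 61077
4  | Tolkien | 58830
5  | Austen  | 7153 
6  | Le Guin | 59764
7  | Tolkien | 74384
8  | Austen  | 43583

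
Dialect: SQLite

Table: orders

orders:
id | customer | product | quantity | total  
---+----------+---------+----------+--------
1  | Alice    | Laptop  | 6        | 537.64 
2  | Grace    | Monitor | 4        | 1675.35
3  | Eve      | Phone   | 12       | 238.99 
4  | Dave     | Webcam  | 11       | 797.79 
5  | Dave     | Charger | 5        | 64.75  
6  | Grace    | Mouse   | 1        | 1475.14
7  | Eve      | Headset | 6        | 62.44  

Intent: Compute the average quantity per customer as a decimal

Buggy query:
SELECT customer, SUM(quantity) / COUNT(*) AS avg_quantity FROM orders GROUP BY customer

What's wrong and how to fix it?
Bug: Both operands are integers, so '/' performs integer division and truncates

Fix: Multiply by 1.0 (or CAST to REAL) to force floating-point division

Corrected query:
SELECT customer, SUM(quantity) * 1.0 / COUNT(*) AS avg_quantity FROM orders GROUP BY customer

Result:
customer | avg_quantity
---------+-------------
Alice    | 6           
Dave     | 8           
Eve      | 9           
Grace    | 2.5         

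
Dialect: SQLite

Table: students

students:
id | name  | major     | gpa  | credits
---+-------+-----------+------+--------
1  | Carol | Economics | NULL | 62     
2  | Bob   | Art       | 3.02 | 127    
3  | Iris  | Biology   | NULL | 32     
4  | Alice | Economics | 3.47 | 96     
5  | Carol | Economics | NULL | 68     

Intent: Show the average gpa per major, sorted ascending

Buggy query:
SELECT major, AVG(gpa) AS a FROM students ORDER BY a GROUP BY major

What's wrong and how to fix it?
Bug: GROUP BY must precede ORDER BY

Fix: Reorder: SELECT … FROM … GROUP BY … ORDER BY …

Corrected query:
SELECT major, AVG(gpa) AS a FROM students GROUP BY major ORDER BY a

Result:
major     | a   
----------+-----
Biology   | NULL
Art       | 3.02
Economics | 3.47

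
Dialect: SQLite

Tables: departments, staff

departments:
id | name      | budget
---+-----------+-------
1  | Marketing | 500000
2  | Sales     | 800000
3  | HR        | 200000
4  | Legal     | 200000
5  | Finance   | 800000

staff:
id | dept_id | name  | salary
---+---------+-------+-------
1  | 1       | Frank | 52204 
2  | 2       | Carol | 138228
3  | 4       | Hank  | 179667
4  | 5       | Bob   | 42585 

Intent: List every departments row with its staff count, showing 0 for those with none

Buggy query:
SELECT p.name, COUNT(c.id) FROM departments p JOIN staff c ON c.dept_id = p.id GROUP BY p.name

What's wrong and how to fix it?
Bug: INNER JOIN drops departments rows that have no matching staff rows

Fix: Switch to LEFT JOIN to retain unmatched parent rows

Corrected query:
SELECT p.name, COUNT(c.id) FROM departments p LEFT JOIN staff c ON c.dept_id = p.id GROUP BY p.name

Result:
name      | COUNT(c.id)
----------+------------
Finance   | 1          
HR        | 0          
Legal     | 1          
Marketing | 1          
Sales     | 1          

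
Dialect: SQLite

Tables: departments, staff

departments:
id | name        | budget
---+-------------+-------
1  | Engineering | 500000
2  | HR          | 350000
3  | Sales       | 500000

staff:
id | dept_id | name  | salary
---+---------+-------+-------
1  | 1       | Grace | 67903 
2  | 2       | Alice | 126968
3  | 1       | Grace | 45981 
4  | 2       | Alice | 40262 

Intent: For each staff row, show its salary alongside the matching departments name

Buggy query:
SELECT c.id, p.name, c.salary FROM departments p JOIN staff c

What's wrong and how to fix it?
Bug: JOIN with no ON clause produces a cartesian product; every staff row pairs with every departments row

Fix: Specify the join condition linking the foreign key to the parent id

Corrected query:
SELECT c.id, p.name, c.salary FROM departments p JOIN staff c ON c.dept_id = p.id

Result:
id | name        | salary
---+-------------+-------
1  | Engineering | 67903 
2  | HR          | 126968
3  | Engineering | 45981 
4  | HR          | 40262 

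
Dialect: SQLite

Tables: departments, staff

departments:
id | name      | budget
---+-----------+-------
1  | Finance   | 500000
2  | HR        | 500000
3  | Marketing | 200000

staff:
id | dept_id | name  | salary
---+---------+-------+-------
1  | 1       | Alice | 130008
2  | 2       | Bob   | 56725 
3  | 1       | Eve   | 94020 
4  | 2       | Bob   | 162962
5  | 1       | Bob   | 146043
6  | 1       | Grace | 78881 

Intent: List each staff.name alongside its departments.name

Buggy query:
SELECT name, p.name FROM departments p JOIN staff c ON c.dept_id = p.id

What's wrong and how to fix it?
Bug: 'name' exists in both joined tables, so the database can't tell which one is meant

Fix: Prefix ambiguous columns with the table alias

Corrected query:
SELECT c.name, p.name FROM departments p JOIN staff c ON c.dept_id = p.id

Result:
name  | name   
------+--------
Alice | Finance
Bob   | HR     
Eve   | Finance
Bob   | HR     
Bob   | Finance
Grace | Finance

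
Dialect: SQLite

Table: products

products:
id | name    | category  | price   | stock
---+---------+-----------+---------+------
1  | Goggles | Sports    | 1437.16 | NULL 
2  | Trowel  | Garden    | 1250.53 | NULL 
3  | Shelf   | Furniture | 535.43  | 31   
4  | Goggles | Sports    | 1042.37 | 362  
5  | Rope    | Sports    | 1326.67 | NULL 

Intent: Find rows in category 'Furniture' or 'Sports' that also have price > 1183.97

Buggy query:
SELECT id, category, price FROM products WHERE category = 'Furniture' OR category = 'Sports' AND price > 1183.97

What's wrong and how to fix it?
Bug: Without parentheses, AND is evaluated before OR, so the price filter only applies to the 'Sports' branch

Fix: Group the OR with parentheses (or use IN), then AND the threshold

Corrected query:
SELECT id, category, price FROM products WHERE (category = 'Furniture' OR category = 'Sports') AND price > 1183.97

Result:
id | category | price  
---+----------+--------
1  | Sports   | 1437.16
5  | Sports   | 1326.67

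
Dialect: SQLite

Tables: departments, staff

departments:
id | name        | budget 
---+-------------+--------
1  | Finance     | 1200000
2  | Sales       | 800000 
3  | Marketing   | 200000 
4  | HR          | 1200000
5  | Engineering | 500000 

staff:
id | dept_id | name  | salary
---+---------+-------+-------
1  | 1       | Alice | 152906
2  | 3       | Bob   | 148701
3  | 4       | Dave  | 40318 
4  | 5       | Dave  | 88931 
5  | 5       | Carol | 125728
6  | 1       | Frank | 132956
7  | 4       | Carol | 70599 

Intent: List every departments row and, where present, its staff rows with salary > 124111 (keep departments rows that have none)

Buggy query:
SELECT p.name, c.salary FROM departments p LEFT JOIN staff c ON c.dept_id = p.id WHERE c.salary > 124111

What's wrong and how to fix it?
Bug: A WHERE condition on the right-hand table after LEFT JOIN drops unmatched parents

Fix: Move the right-table condition into the ON clause so unmatched parents are kept

Corrected query:
SELECT p.name, c.salary FROM departments p LEFT JOIN staff c ON c.dept_id = p.id AND c.salary > 124111

Result:
name        | salary
------------+-------
Finance     | 132956
Finance     | 152906
Sales       | NULL  
Marketing   | 148701
HR          | NULL  
Engineering | 125728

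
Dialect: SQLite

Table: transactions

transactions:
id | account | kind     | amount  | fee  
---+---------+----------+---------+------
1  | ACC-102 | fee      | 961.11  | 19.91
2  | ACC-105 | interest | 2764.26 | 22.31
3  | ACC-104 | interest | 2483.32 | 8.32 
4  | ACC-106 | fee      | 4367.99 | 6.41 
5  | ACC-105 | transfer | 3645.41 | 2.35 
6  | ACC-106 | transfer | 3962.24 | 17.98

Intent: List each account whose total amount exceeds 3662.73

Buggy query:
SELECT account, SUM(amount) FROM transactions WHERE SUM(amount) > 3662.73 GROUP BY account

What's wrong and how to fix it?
Bug: WHERE runs before GROUP BY, so aggregates aren't available there

Fix: Move the aggregate condition to a HAVING clause

Corrected query:
SELECT account, SUM(amount) FROM transactions GROUP BY account HAVING SUM(amount) > 3662.73

Result:
account | SUM(amount)
--------+------------
ACC-105 | 6409.67    
ACC-106 | 8330.23    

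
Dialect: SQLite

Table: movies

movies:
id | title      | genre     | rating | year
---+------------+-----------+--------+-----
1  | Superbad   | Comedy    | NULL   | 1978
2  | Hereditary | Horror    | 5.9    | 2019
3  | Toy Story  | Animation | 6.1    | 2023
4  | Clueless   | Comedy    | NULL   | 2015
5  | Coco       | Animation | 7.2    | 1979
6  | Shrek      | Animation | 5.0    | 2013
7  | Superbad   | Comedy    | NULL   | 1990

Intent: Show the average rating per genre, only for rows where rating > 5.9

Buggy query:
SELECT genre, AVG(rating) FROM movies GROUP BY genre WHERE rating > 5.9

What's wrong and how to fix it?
Bug: Row-level WHERE must come before GROUP BY in the clause order

Fix: Place WHERE between FROM and GROUP BY

Corrected query:
SELECT genre, AVG(rating) FROM movies WHERE rating > 5.9 GROUP BY genre

Result:
genre     | AVG(rating)
----------+------------
Animation | 6.65       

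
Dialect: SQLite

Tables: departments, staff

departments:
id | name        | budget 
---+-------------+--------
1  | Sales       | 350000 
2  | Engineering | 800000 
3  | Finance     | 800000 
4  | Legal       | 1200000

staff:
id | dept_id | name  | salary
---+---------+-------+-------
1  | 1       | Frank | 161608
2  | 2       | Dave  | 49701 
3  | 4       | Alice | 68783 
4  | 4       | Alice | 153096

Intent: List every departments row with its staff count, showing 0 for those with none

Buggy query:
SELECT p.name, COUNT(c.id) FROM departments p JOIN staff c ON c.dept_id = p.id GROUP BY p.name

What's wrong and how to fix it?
Bug: An inner join excludes parents with zero children

Fix: Use LEFT JOIN so parents without children still appear (COUNT(c.id) gives 0)

Corrected query:
SELECT p.name, COUNT(c.id) FROM departments p LEFT JOIN staff c ON c.dept_id = p.id GROUP BY p.name

Result:
name        | COUNT(c.id)
------------+------------
Engineering | 1          
Finance     | 0          
Legal       | 2          
Sales       | 1          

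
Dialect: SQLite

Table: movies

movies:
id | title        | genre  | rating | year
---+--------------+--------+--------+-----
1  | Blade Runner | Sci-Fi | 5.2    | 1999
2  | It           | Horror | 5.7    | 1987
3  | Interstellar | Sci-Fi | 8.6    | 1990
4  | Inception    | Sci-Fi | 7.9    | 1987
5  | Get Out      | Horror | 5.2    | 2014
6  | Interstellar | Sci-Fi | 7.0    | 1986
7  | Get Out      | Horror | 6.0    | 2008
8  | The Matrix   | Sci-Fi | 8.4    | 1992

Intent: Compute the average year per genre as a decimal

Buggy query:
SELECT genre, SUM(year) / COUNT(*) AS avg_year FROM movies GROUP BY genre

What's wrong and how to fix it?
Bug: SUM(year) and COUNT(*) are both integers; the division truncates the fractional part

Fix: Multiply by 1.0 (or CAST to REAL) to force floating-point division

Corrected query:
SELECT genre, SUM(year) * 1.0 / COUNT(*) AS avg_year FROM movies GROUP BY genre

Result:
genre  | avg_year
-------+---------
Horror | 2003    
Sci-Fi | 1990.8  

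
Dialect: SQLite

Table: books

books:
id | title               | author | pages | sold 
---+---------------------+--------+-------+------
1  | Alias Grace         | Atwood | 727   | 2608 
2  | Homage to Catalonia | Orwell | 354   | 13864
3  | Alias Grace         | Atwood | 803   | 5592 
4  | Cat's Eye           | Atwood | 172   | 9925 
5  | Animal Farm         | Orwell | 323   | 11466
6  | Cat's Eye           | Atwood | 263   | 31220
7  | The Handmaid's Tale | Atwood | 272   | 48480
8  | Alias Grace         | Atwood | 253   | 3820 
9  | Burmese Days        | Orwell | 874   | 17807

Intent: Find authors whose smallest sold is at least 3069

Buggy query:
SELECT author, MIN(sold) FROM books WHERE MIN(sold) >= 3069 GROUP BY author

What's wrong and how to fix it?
Bug: MIN() in WHERE is a misuse of aggregate

Fix: Replace WHERE with HAVING after the GROUP BY

Corrected query:
SELECT author, MIN(sold) FROM books GROUP BY author HAVING MIN(sold) >= 3069

Result:
author | MIN(sold)
-------+----------
Orwell | 11466    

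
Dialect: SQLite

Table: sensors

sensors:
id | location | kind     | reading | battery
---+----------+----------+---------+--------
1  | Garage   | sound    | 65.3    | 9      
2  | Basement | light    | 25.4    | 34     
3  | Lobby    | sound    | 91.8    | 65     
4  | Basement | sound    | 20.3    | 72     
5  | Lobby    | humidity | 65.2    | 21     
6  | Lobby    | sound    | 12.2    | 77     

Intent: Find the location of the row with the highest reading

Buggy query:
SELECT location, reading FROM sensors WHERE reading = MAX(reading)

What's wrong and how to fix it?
Bug: MAX(reading) is an aggregate and cannot be used directly in WHERE

Fix: Wrap MAX in a scalar subquery so WHERE compares against a single value

Corrected query:
SELECT location, reading FROM sensors WHERE reading = (SELECT MAX(reading) FROM sensors)

Result:
location | reading
---------+--------
Lobby    | 91.8   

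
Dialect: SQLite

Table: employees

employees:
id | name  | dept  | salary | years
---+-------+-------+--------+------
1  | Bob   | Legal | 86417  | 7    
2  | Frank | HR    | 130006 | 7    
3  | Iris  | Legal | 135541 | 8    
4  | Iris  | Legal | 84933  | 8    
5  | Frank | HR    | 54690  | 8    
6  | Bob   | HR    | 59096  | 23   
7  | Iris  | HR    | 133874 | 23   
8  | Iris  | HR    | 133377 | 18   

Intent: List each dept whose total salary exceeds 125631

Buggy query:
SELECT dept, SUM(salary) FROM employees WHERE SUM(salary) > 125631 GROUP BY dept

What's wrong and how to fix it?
Bug: Aggregate functions cannot appear in a WHERE clause

Fix: Move the aggregate condition to a HAVING clause

Corrected query:
SELECT dept, SUM(salary) FROM employees GROUP BY dept HAVING SUM(salary) > 125631

Result:
dept  | SUM(salary)
------+------------
HR    | 511043     
Legal | 306891     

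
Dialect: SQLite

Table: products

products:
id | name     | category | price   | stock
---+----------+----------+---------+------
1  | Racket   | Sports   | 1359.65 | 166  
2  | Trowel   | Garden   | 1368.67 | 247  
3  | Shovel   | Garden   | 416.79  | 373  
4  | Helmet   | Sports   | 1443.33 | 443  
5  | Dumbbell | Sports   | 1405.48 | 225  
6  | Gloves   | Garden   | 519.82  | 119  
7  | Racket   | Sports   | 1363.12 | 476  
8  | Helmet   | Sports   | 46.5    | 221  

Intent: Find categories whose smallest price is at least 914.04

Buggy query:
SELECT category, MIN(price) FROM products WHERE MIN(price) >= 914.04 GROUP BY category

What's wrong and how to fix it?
Bug: Aggregates like MIN are computed per group after WHERE runs

Fix: Use HAVING for the per-group MIN condition

Corrected query:
SELECT category, MIN(price) FROM products GROUP BY category HAVING MIN(price) >= 914.04

Result:
(no rows)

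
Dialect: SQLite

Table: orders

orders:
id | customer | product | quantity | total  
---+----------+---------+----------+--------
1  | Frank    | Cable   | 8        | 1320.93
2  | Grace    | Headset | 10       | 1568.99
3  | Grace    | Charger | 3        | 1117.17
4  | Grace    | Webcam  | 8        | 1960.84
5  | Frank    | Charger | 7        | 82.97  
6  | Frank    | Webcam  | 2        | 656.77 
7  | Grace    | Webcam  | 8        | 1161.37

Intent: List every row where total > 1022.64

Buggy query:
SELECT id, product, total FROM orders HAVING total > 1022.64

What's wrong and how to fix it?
Bug: This is a non-aggregate query (no GROUP BY, no aggregates), so in SQLite the HAVING clause is invalid here; a row-level condition belongs in WHERE

Fix: Replace HAVING with WHERE since the condition applies to individual rows

Corrected query:
SELECT id, product, total FROM orders WHERE total > 1022.64

Result:
id | product | total  
---+---------+--------
1  | Cable   | 1320.93
2  | Headset | 1568.99
3  | Charger | 1117.17
4  | Webcam  | 1960.84
7  | Webcam  | 1161.37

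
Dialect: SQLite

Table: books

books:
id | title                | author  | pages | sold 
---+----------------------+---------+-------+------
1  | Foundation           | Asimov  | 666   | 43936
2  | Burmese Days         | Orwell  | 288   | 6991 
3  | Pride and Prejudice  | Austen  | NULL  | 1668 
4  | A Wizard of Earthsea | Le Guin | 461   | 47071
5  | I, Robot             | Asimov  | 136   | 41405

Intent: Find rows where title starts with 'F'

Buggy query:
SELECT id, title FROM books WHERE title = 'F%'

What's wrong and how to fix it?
Bug: Wildcards only work with LIKE; '=' treats '%' as a literal character

Fix: Use LIKE for wildcard pattern matching

Corrected query:
SELECT id, title FROM books WHERE title LIKE 'F%'

Result:
id | title     
---+-----------
1  | Foundation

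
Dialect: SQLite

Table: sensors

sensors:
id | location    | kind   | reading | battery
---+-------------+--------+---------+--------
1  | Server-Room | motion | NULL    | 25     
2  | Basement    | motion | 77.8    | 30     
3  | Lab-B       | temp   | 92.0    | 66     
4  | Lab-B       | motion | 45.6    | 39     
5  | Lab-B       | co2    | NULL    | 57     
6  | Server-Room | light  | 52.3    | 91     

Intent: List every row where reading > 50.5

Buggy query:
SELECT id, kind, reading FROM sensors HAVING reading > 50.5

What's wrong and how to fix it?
Bug: HAVING filters the output of aggregation, but this query has no GROUP BY and no aggregate functions, so SQLite rejects it (HAVING clause on a non-aggregate query); the condition here is per row

Fix: Use WHERE for row-level filtering

Corrected query:
SELECT id, kind, reading FROM sensors WHERE reading > 50.5

Result:
id | kind   | reading
---+--------+--------
2  | motion | 77.8   
3  | temp   | 92     
6  | light  | 52.3   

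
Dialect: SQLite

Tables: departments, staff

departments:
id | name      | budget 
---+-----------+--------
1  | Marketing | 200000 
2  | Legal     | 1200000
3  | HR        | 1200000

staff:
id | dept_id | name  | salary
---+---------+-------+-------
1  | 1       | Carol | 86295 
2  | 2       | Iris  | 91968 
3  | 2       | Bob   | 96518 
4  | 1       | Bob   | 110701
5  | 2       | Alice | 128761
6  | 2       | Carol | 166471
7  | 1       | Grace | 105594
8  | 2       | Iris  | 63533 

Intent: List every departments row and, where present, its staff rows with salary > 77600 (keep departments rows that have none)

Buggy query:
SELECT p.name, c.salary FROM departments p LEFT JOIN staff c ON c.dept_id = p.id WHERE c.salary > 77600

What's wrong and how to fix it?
Bug: A WHERE condition on the right-hand table after LEFT JOIN drops unmatched parents

Fix: Move the right-table condition into the ON clause so unmatched parents are kept

Corrected query:
SELECT p.name, c.salary FROM departments p LEFT JOIN staff c ON c.dept_id = p.id AND c.salary > 77600

Result:
name      | salary
----------+-------
Marketing | 86295 
Marketing | 105594
Marketing | 110701
Legal     | 91968 
Legal     | 96518 
Legal     | 128761
Legal     | 166471
HR        | NULL  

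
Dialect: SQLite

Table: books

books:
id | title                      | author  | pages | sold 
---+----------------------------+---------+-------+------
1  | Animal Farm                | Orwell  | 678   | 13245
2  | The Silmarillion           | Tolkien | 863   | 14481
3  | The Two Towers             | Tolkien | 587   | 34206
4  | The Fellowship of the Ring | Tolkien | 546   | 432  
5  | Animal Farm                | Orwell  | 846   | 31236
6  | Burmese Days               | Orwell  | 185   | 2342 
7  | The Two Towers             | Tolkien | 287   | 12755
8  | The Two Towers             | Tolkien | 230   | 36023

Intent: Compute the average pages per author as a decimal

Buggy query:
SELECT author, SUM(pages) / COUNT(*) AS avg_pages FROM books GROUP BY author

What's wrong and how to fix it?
Bug: SUM(pages) and COUNT(*) are both integers; the division truncates the fractional part

Fix: Cast one side to REAL so the division keeps the fractional part

Corrected query:
SELECT author, SUM(pages) * 1.0 / COUNT(*) AS avg_pages FROM books GROUP BY author

Result:
author  | avg_pages 
--------+-----------
Orwell  | 569.666667
Tolkien | 502.6     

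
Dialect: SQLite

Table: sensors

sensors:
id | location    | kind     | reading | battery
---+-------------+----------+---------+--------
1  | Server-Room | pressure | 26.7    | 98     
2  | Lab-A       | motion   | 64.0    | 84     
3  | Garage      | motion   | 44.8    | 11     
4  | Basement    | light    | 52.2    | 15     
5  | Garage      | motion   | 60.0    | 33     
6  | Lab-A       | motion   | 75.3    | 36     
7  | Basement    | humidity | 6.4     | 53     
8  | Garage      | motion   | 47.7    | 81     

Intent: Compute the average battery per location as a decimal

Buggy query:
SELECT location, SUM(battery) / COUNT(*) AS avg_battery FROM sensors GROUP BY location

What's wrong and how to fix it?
Bug: SUM(battery) and COUNT(*) are both integers; the division truncates the fractional part

Fix: Cast one side to REAL so the division keeps the fractional part

Corrected query:
SELECT location, SUM(battery) * 1.0 / COUNT(*) AS avg_battery FROM sensors GROUP BY location

Result:
location    | avg_battery
------------+------------
Basement    | 34         
Garage      | 41.666667  
Lab-A       | 60         
Server-Room | 98         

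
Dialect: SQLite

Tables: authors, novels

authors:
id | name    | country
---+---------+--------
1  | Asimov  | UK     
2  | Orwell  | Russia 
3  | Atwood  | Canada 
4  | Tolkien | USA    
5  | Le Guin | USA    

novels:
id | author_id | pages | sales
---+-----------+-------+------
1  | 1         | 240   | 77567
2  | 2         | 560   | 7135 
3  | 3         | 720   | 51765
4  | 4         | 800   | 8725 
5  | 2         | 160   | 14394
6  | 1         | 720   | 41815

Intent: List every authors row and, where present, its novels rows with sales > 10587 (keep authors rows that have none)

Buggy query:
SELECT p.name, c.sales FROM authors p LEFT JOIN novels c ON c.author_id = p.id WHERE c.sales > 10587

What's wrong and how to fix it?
Bug: A WHERE condition on the right-hand table after LEFT JOIN drops unmatched parents

Fix: Put 'c.sales > 10587' in the JOIN's ON clause instead of WHERE

Corrected query:
SELECT p.name, c.sales FROM authors p LEFT JOIN novels c ON c.author_id = p.id AND c.sales > 10587

Result:
name    | sales
--------+------
Asimov  | 41815
Asimov  | 77567
Orwell  | 14394
Atwood  | 51765
Tolkien | NULL 
Le Guin | NULL 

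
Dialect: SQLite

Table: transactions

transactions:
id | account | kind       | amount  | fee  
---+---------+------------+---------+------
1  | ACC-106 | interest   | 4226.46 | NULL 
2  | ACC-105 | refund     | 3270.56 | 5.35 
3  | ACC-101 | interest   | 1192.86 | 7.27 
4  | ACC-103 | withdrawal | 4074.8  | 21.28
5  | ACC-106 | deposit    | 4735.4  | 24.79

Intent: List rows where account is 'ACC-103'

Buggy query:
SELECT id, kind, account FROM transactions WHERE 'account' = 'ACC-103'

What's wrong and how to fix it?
Bug: 'account' in single quotes is a string literal, not the column; the comparison is literal-vs-literal and never true

Fix: Remove the quotes around the column name (or use double quotes for an identifier)

Corrected query:
SELECT id, kind, account FROM transactions WHERE account = 'ACC-103'

Result:
id | kind       | account
---+------------+--------
4  | withdrawal | ACC-103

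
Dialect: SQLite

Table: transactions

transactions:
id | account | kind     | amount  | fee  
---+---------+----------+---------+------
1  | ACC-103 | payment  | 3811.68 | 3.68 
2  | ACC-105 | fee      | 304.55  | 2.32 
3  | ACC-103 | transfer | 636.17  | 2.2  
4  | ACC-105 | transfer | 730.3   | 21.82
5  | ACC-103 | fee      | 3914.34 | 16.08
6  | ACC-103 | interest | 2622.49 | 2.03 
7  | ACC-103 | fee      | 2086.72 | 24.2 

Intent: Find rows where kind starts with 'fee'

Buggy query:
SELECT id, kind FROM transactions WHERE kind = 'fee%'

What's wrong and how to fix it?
Bug: Wildcards only work with LIKE; '=' treats '%' as a literal character

Fix: Replace '=' with LIKE so 'fee%' is treated as a pattern

Corrected query:
SELECT id, kind FROM transactions WHERE kind LIKE 'fee%'

Result:
id | kind
---+-----
2  | fee 
5  | fee 
7  | fee 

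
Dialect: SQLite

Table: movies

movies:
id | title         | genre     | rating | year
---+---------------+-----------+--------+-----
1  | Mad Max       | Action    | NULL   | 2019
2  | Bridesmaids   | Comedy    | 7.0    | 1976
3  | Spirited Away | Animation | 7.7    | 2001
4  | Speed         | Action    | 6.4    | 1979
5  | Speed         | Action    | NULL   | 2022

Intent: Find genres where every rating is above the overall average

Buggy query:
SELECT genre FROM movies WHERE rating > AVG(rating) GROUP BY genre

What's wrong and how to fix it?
Bug: WHERE evaluates per row before aggregation, so AVG() is unavailable

Fix: Use a subquery for AVG and a HAVING MIN(...) filter so the condition holds for every row in the group

Corrected query:
SELECT genre FROM movies GROUP BY genre HAVING MIN(rating) > (SELECT AVG(rating) FROM movies)

Result:
genre    
---------
Animation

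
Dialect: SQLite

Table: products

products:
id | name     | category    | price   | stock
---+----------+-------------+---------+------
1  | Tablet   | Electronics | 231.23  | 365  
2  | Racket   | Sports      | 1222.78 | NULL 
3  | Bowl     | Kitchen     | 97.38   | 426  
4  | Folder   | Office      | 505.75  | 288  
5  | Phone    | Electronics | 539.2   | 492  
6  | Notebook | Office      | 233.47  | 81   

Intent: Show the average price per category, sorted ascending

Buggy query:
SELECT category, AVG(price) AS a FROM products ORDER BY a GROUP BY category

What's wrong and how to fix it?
Bug: GROUP BY must precede ORDER BY

Fix: Reorder: SELECT … FROM … GROUP BY … ORDER BY …

Corrected query:
SELECT category, AVG(price) AS a FROM products GROUP BY category ORDER BY a

Result:
category    | a      
------------+--------
Kitchen     | 97.38  
Office      | 369.61 
Electronics | 385.215
Sports      | 1222.78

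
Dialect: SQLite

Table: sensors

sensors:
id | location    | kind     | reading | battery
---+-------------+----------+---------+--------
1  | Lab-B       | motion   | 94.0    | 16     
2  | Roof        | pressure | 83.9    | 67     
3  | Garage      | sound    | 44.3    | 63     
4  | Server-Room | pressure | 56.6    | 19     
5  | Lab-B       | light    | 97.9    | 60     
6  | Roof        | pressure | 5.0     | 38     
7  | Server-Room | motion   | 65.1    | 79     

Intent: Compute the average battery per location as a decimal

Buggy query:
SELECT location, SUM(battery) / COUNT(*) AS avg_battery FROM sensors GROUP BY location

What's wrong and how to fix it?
Bug: Both operands are integers, so '/' performs integer division and truncates

Fix: Cast one side to REAL so the division keeps the fractional part

Corrected query:
SELECT location, SUM(battery) * 1.0 / COUNT(*) AS avg_battery FROM sensors GROUP BY location

Result:
location    | avg_battery
------------+------------
Garage      | 63         
Lab-B       | 38         
Roof        | 52.5       
Server-Room | 49         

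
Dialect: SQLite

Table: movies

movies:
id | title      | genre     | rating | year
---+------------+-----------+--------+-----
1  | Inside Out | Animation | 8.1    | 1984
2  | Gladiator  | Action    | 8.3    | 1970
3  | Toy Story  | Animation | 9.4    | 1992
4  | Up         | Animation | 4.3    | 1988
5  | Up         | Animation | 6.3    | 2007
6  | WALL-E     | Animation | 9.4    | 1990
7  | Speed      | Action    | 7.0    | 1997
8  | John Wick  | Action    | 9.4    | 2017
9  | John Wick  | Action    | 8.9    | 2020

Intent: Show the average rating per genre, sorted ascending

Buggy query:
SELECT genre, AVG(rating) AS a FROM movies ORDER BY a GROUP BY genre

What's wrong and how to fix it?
Bug: ORDER BY appears before GROUP BY; SQL clause order requires GROUP BY first

Fix: Move ORDER BY to the end, after GROUP BY

Corrected query:
SELECT genre, AVG(rating) AS a FROM movies GROUP BY genre ORDER BY a

Result:
genre     | a  
----------+----
Animation | 7.5
Action    | 8.4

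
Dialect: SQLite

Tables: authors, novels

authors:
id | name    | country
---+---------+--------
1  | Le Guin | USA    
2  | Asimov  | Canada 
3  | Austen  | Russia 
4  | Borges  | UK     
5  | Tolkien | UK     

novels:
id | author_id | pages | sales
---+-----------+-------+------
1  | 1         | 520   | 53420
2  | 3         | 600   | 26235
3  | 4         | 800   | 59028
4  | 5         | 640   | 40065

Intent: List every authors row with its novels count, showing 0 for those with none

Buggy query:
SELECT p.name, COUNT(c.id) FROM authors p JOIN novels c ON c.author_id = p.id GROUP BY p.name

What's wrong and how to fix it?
Bug: INNER JOIN drops authors rows that have no matching novels rows

Fix: Use LEFT JOIN so parents without children still appear (COUNT(c.id) gives 0)

Corrected query:
SELECT p.name, COUNT(c.id) FROM authors p LEFT JOIN novels c ON c.author_id = p.id GROUP BY p.name

Result:
name    | COUNT(c.id)
--------+------------
Asimov  | 0          
Austen  | 1          
Borges  | 1          
Le Guin | 1          
Tolkien | 1          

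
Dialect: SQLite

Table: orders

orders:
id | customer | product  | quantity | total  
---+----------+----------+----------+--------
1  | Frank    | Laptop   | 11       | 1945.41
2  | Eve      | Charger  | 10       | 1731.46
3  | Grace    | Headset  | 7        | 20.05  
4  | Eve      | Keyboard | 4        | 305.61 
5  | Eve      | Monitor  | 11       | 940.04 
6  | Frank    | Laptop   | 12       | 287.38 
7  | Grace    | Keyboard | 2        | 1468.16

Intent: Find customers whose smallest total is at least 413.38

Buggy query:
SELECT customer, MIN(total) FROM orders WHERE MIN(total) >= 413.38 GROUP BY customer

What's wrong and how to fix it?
Bug: MIN() in WHERE is a misuse of aggregate

Fix: Replace WHERE with HAVING after the GROUP BY

Corrected query:
SELECT customer, MIN(total) FROM orders GROUP BY customer HAVING MIN(total) >= 413.38

Result:
(no rows)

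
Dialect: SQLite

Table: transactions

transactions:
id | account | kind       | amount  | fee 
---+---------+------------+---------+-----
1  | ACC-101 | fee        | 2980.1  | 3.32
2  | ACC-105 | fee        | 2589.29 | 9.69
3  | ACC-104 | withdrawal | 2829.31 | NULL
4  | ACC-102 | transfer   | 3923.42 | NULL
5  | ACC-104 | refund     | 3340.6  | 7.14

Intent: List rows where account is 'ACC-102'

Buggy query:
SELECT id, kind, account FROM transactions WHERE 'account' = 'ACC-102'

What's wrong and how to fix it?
Bug: Single quotes denote string literals in SQL; the column name is being compared as a constant string

Fix: Remove the quotes around the column name (or use double quotes for an identifier)

Corrected query:
SELECT id, kind, account FROM transactions WHERE account = 'ACC-102'

Result:
id | kind     | account
---+----------+--------
4  | transfer | ACC-102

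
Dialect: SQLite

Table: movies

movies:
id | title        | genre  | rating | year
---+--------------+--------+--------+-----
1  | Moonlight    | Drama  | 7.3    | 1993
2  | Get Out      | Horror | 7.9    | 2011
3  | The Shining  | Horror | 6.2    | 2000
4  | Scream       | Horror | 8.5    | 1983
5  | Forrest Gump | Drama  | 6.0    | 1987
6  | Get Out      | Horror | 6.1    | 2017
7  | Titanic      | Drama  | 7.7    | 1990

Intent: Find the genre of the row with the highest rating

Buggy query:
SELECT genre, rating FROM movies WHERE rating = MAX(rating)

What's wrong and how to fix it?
Bug: MAX(rating) is an aggregate and cannot be used directly in WHERE

Fix: Use a subquery: WHERE rating = (SELECT MAX(rating) FROM movies)

Corrected query:
SELECT genre, rating FROM movies WHERE rating = (SELECT MAX(rating) FROM movies)

Result:
genre  | rating
-------+-------
Horror | 8.5   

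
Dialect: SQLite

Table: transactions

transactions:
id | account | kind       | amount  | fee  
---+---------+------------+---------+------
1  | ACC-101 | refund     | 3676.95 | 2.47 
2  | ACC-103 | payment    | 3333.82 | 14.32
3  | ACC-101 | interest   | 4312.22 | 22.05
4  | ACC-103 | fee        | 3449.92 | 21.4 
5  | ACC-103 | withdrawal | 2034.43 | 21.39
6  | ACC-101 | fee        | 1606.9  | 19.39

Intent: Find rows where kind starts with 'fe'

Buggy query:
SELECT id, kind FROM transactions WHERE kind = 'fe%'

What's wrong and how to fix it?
Bug: Wildcards only work with LIKE; '=' treats '%' as a literal character

Fix: Replace '=' with LIKE so 'fe%' is treated as a pattern

Corrected query:
SELECT id, kind FROM transactions WHERE kind LIKE 'fe%'

Result:
id | kind
---+-----
4  | fee 
6  | fee 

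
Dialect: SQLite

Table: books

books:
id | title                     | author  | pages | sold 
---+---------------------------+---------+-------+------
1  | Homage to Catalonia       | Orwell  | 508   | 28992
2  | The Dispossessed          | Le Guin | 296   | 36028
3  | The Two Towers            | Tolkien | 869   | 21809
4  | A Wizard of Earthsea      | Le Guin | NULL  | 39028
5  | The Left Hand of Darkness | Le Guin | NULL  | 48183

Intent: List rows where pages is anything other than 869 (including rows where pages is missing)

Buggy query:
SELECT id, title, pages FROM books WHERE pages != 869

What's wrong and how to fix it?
Bug: 'pages != 869' is unknown when pages is NULL, so NULL rows are silently excluded

Fix: Add an explicit OR pages IS NULL to include the missing-value rows

Corrected query:
SELECT id, title, pages FROM books WHERE pages != 869 OR pages IS NULL

Result:
id | title                     | pages
---+---------------------------+------
1  | Homage to Catalonia       | 508  
2  | The Dispossessed          | 296  
4  | A Wizard of Earthsea      | NULL 
5  | The Left Hand of Darkness | NULL 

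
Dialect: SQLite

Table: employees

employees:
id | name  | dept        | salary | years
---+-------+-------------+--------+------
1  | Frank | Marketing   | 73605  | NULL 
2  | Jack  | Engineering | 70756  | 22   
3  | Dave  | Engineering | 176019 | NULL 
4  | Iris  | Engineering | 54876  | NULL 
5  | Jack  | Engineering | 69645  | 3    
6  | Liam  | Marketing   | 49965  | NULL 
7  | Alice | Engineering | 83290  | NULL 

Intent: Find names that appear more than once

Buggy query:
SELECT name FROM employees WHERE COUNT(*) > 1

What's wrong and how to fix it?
Bug: WHERE can't reference COUNT(*); aggregates are computed after WHERE

Fix: Group first, then use HAVING for the count condition

Corrected query:
SELECT name FROM employees GROUP BY name HAVING COUNT(*) > 1

Result:
name
----
Jack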